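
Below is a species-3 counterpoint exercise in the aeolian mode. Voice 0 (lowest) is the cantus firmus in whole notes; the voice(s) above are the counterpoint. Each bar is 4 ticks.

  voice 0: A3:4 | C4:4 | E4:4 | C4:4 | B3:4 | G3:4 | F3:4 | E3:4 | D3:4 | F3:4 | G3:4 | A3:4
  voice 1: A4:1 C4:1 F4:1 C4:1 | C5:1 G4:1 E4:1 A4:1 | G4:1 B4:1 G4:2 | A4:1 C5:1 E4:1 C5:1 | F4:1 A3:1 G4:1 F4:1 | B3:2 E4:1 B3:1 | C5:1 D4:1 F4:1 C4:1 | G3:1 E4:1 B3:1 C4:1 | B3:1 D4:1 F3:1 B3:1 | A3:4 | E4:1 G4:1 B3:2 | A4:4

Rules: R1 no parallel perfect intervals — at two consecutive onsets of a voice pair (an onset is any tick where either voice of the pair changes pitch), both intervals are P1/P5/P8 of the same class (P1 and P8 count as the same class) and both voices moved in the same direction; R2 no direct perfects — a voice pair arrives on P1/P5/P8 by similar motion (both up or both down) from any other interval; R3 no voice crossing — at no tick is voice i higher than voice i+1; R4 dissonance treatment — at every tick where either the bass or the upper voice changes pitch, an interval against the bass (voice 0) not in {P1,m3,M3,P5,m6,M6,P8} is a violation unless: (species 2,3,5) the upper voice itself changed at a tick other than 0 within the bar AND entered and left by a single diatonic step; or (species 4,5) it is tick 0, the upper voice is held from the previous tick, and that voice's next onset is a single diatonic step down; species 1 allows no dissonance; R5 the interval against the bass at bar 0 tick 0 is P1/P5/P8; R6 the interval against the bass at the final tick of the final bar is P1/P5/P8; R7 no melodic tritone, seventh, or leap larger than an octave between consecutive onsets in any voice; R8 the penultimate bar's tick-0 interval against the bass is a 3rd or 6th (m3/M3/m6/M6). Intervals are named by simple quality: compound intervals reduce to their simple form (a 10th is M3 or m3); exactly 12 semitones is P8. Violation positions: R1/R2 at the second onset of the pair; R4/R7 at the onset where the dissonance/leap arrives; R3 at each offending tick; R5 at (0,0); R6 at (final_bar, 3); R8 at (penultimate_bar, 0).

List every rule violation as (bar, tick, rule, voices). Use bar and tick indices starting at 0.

(1, 0, R2, (0, 1))
(4, 0, R4, (0, 1))
(4, 1, R3, (0, 1))
(4, 1, R4, (0, 1))
(4, 2, R7, (1,))
(4, 3, R4, (0, 1))
(5, 0, R7, (1,))
(6, 0, R7, (1,))
(6, 1, R7, (1,))
(8, 3, R7, (1,))
(11, 0, R2, (0, 1))
(11, 0, R7, (1,))

bar 0: v0=A3 v1=A4 downbeat P8
bar 1: v0=C4 v1=C5 downbeat P8
bar 2: v0=E4 v1=G4 downbeat m3
bar 3: v0=C4 v1=A4 downbeat M6
bar 4: v0=B3 v1=F4 downbeat TT
bar 5: v0=G3 v1=B3 downbeat M3
bar 6: v0=F3 v1=C5 downbeat P5
bar 7: v0=E3 v1=G3 downbeat m3
bar 8: v0=D3 v1=B3 downbeat M6
bar 9: v0=F3 v1=A3 downbeat M3
bar 10: v0=G3 v1=E4 downbeat M6
bar 11: v0=A3 v1=A4 downbeat P8
  -> R2 @ bar 1 tick 0 v(0, 1): A3/C4 m3 -> C4/C5 P8 similar
  -> R4 @ bar 4 tick 0 v(0, 1): B3/F4 TT untreated
  -> R3 @ bar 4 tick 1 v(0, 1): B3 above A3
  -> R4 @ bar 4 tick 1 v(0, 1): B3/A3 M2 untreated
  -> R7 @ bar 4 tick 2 v(1,): A3->G4 leap 10st
  -> R4 @ bar 4 tick 3 v(0, 1): B3/F4 TT untreated
  -> R7 @ bar 5 tick 0 v(1,): F4->B3 leap 6st
  -> R7 @ bar 6 tick 0 v(1,): B3->C5 leap 13st
  -> R7 @ bar 6 tick 1 v(1,): C5->D4 leap 10st
  -> R7 @ bar 8 tick 3 v(1,): F3->B3 leap 6st
  -> R2 @ bar 11 tick 0 v(0, 1): G3/B3 M3 -> A3/A4 P8 similar
  -> R7 @ bar 11 tick 0 v(1,): B3->A4 leap 10st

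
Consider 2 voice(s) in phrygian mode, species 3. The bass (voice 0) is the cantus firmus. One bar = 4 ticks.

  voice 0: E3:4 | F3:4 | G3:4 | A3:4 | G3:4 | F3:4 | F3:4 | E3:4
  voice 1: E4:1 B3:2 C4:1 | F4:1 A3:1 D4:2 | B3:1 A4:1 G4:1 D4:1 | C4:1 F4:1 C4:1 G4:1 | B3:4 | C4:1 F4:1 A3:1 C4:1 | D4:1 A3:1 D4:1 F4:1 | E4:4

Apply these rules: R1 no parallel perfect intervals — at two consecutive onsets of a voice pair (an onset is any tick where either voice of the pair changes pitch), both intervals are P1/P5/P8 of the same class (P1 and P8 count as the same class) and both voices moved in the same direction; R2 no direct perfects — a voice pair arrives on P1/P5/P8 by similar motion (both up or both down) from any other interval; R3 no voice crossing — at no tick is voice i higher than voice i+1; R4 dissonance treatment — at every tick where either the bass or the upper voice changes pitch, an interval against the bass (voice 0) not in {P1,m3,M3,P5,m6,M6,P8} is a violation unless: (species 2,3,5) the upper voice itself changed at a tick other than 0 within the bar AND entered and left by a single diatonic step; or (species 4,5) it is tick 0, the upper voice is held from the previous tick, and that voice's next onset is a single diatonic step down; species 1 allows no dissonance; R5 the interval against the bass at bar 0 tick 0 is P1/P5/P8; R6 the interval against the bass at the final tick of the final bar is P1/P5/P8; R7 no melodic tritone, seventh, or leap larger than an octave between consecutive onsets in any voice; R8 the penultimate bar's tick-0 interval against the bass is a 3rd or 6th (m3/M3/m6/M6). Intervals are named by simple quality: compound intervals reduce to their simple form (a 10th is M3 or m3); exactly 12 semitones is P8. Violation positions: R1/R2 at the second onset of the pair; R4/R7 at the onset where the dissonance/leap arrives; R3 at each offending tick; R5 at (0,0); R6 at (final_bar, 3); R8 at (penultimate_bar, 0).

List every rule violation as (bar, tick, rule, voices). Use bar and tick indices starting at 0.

bar 0: v0=E3 v1=E4 downbeat P8
bar 1: v0=F3 v1=F4 downbeat P8
bar 2: v0=G3 v1=B3 downbeat M3
bar 3: v0=A3 v1=C4 downbeat m3
bar 4: v0=G3 v1=B3 downbeat M3
bar 5: v0=F3 v1=C4 downbeat P5
bar 6: v0=F3 v1=D4 downbeat M6
bar 7: v0=E3 v1=E4 downbeat P8
  -> R2 @ bar 1 tick 0 v(0, 1): E3/C4 m6 -> F3/F4 P8 similar
  -> R4 @ bar 2 tick 1 v(0, 1): G3/A4 M2 untreated
  -> R7 @ bar 2 tick 1 v(1,): B3->A4 leap 10st
  -> R4 @ bar 3 tick 3 v(0, 1): A3/G4 m7 untreated
  -> R1 @ bar 7 tick 0 v(0, 1): F3/F4 P8 -> E3/E4 P8 similar

(1, 0, R2, (0, 1))
(2, 1, R4, (0, 1))
(2, 1, R7, (1,))
(3, 3, R4, (0, 1))
(7, 0, R1, (0, 1))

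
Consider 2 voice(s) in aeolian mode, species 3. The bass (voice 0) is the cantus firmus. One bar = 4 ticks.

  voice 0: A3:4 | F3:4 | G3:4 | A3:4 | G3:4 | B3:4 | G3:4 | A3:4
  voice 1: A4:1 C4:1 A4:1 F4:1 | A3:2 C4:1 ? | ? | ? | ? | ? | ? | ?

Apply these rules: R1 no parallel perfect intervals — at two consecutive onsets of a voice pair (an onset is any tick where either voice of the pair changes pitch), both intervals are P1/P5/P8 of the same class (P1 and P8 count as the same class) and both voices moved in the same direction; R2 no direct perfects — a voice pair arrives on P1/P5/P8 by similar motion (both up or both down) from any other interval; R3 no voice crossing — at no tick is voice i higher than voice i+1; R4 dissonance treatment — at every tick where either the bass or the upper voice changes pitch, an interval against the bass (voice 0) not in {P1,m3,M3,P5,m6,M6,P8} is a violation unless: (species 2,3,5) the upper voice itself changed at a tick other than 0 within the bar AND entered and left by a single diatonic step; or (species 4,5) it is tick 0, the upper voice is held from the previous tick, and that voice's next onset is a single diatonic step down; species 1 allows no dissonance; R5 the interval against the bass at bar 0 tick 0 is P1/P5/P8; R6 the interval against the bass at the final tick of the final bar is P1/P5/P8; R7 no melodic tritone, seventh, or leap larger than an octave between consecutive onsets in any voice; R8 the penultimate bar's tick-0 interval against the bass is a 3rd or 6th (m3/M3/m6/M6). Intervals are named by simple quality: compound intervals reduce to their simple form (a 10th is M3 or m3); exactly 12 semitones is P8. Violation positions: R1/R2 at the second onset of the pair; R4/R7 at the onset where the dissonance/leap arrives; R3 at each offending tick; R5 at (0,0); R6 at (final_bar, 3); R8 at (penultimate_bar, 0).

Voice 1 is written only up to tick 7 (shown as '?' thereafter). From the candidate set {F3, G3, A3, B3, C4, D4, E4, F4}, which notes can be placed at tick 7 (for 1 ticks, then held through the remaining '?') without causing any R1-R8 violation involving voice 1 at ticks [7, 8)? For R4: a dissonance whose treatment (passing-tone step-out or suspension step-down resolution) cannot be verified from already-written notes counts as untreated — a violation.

F3: legal
G3: violates R4
A3: legal
B3: violates R4
C4: legal
D4: legal
E4: violates R4
F4: legal

{A3, C4, D4, F3, F4}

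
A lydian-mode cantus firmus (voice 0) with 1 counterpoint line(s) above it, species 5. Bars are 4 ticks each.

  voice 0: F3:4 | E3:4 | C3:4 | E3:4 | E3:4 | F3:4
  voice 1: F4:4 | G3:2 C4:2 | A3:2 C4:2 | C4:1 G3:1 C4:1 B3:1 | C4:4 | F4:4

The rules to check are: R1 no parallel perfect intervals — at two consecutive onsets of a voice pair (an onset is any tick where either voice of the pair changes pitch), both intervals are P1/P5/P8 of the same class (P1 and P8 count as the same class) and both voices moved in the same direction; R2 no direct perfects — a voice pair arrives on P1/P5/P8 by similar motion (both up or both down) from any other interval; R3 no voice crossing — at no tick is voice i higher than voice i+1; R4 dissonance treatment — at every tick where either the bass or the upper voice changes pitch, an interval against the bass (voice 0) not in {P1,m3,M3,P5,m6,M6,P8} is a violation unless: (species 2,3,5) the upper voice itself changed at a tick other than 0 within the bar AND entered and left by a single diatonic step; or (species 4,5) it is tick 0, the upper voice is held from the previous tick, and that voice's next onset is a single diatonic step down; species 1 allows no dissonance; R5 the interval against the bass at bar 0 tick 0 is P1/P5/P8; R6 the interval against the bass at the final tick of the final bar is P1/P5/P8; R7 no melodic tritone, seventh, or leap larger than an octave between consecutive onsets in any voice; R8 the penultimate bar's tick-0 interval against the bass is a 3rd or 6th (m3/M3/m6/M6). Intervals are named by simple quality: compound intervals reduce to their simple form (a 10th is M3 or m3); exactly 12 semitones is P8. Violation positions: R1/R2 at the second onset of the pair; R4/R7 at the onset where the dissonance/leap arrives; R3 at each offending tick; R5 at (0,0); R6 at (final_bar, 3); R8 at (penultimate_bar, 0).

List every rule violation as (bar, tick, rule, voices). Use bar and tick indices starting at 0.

bar 0: v0=F3 v1=F4 downbeat P8
bar 1: v0=E3 v1=G3 downbeat m3
bar 2: v0=C3 v1=A3 downbeat M6
bar 3: v0=E3 v1=C4 downbeat m6
bar 4: v0=E3 v1=C4 downbeat m6
bar 5: v0=F3 v1=F4 downbeat P8
  -> R7 @ bar 1 tick 0 v(1,): F4->G3 leap 10st
  -> R2 @ bar 5 tick 0 v(0, 1): E3/C4 m6 -> F3/F4 P8 similar

(1, 0, R7, (1,))
(5, 0, R2, (0, 1))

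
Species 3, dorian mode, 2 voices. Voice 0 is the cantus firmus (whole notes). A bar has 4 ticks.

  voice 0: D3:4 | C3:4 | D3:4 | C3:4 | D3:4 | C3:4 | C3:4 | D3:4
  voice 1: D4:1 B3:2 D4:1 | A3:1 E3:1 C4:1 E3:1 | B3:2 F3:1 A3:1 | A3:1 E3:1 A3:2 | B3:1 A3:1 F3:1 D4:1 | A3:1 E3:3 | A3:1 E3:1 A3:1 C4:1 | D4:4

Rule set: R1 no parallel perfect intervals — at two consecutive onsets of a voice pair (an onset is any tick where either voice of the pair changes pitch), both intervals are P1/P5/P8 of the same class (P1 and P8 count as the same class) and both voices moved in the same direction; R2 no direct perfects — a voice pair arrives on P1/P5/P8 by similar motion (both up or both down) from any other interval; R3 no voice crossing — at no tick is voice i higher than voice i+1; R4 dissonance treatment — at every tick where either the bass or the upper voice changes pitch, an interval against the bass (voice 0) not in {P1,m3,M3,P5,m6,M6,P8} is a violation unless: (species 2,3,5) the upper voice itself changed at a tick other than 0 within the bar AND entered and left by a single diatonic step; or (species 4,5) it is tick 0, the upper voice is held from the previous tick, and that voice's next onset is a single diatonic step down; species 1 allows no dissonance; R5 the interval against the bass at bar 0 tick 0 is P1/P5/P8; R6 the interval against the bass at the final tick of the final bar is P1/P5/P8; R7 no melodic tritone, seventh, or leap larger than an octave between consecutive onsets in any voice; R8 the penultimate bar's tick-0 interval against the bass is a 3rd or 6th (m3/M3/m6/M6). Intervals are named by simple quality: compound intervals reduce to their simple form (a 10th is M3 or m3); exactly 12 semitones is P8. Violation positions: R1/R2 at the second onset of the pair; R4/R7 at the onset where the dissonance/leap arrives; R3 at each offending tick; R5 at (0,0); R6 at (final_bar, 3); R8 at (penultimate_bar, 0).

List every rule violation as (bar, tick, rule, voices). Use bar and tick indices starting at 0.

bar 0: v0=D3 v1=D4 downbeat P8
bar 1: v0=C3 v1=A3 downbeat M6
bar 2: v0=D3 v1=B3 downbeat M6
bar 3: v0=C3 v1=A3 downbeat M6
bar 4: v0=D3 v1=B3 downbeat M6
bar 5: v0=C3 v1=A3 downbeat M6
bar 6: v0=C3 v1=A3 downbeat M6
bar 7: v0=D3 v1=D4 downbeat P8
  -> R7 @ bar 2 tick 2 v(1,): B3->F3 leap 6st
  -> R1 @ bar 7 tick 0 v(0, 1): C3/C4 P8 -> D3/D4 P8 similar

(2, 2, R7, (1,))
(7, 0, R1, (0, 1))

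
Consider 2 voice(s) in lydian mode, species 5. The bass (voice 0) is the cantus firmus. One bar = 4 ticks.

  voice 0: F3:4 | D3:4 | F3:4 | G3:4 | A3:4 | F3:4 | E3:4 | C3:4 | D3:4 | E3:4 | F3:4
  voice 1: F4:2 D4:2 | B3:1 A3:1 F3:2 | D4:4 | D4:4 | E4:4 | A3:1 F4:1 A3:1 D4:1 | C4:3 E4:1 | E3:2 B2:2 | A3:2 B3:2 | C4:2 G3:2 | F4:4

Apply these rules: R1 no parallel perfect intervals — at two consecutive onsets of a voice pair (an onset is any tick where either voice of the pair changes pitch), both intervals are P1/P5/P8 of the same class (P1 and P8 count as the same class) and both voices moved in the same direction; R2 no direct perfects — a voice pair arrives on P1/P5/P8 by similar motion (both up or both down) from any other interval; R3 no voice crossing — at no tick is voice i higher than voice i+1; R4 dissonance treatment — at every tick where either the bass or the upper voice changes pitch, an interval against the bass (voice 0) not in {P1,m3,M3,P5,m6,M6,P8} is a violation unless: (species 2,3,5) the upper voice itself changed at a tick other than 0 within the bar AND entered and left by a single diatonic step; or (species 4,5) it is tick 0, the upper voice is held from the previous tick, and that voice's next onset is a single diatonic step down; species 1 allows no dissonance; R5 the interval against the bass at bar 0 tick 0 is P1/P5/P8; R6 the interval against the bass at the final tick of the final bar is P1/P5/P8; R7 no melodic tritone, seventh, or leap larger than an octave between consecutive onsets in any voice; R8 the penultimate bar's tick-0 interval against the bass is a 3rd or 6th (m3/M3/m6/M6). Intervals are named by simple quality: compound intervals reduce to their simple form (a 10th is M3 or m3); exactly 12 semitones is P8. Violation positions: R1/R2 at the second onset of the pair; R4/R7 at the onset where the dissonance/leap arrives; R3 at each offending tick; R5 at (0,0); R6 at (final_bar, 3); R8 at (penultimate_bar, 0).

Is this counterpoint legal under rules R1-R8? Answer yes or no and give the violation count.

bar 0: v0=F3 v1=F4 (P8)
bar 1: v0=D3 v1=B3 (M6)
bar 2: v0=F3 v1=D4 (M6)
bar 3: v0=G3 v1=D4 (P5)
bar 4: v0=A3 v1=E4 (P5)
bar 5: v0=F3 v1=A3 (M3)
bar 6: v0=E3 v1=C4 (m6)
bar 7: v0=C3 v1=E3 (M3)
bar 8: v0=D3 v1=A3 (P5)
bar 9: v0=E3 v1=C4 (m6)
bar 10: v0=F3 v1=F4 (P8)
  R1 @ bar4.0: G3/D4 P5 -> A3/E4 P5 similar
  R3 @ bar7.2: C3 above B2
  R4 @ bar7.2: C3/B2 m2 untreated
  R3 @ bar7.3: C3 above B2
  R2 @ bar8.0: C3/B2 m2 -> D3/A3 P5 similar
  R7 @ bar8.0: B2->A3 leap 10st
  R2 @ bar10.0: E3/G3 m3 -> F3/F4 P8 similar
  R7 @ bar10.0: G3->F4 leap 10st

No (8 violations)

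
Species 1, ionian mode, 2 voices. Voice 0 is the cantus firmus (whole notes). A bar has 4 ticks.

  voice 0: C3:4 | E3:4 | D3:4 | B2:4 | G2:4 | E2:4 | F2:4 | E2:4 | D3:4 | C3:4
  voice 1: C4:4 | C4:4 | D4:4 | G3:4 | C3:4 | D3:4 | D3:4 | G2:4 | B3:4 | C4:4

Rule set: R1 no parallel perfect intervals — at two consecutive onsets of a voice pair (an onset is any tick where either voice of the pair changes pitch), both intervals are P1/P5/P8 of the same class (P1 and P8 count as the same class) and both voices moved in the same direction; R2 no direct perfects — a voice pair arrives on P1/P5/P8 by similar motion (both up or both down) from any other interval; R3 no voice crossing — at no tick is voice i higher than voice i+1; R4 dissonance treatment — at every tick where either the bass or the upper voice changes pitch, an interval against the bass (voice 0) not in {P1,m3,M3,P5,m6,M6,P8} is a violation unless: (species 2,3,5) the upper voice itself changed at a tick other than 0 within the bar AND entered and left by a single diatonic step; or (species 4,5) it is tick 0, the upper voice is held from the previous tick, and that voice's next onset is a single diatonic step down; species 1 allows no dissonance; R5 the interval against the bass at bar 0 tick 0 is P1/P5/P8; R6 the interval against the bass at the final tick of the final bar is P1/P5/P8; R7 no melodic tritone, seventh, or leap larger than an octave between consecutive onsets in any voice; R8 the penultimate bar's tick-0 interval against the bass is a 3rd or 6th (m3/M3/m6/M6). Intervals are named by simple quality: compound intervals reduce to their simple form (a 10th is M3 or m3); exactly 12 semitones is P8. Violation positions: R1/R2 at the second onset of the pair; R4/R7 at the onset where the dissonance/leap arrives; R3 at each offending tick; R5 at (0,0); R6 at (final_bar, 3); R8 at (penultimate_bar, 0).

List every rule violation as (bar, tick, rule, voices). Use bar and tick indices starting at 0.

bar 0: v0=C3 v1=C4 downbeat P8
bar 1: v0=E3 v1=C4 downbeat m6
bar 2: v0=D3 v1=D4 downbeat P8
bar 3: v0=B2 v1=G3 downbeat m6
bar 4: v0=G2 v1=C3 downbeat P4
bar 5: v0=E2 v1=D3 downbeat m7
bar 6: v0=F2 v1=D3 downbeat M6
bar 7: v0=E2 v1=G2 downbeat m3
bar 8: v0=D3 v1=B3 downbeat M6
bar 9: v0=C3 v1=C4 downbeat P8
  -> R4 @ bar 4 tick 0 v(0, 1): G2/C3 P4 untreated
  -> R4 @ bar 5 tick 0 v(0, 1): E2/D3 m7 untreated
  -> R7 @ bar 8 tick 0 v(0,): E2->D3 leap 10st
  -> R7 @ bar 8 tick 0 v(1,): G2->B3 leap 16st

(4, 0, R4, (0, 1))
(5, 0, R4, (0, 1))
(8, 0, R7, (0,))
(8, 0, R7, (1,))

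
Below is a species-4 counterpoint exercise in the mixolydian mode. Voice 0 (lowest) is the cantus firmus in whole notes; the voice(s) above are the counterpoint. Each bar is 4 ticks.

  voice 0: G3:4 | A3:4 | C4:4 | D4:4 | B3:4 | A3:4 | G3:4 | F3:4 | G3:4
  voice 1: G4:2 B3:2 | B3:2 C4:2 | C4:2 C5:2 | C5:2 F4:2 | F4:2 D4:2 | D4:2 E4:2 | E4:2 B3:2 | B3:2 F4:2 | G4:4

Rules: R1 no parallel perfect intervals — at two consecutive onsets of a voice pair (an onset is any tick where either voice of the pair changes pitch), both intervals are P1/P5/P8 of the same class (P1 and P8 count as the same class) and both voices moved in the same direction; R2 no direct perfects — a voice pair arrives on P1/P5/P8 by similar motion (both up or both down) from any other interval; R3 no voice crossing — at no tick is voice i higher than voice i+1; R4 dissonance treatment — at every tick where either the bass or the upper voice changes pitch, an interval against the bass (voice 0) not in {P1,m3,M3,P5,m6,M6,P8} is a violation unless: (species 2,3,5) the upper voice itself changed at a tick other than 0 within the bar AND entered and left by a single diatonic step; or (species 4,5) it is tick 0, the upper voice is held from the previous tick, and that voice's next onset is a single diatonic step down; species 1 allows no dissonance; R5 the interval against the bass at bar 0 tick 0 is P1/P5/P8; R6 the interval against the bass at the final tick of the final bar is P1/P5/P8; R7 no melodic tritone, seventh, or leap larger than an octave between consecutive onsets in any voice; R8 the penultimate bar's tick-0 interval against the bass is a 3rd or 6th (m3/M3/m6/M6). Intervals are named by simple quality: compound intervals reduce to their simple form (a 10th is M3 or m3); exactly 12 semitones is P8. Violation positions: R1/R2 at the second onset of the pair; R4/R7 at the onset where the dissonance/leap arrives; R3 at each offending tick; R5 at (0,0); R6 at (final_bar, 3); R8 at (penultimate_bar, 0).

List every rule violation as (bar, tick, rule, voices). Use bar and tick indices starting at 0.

bar 0: v0=G3 v1=G4 downbeat P8
bar 1: v0=A3 v1=B3 downbeat M2
bar 2: v0=C4 v1=C4 downbeat P1
bar 3: v0=D4 v1=C5 downbeat m7
bar 4: v0=B3 v1=F4 downbeat TT
bar 5: v0=A3 v1=D4 downbeat P4
bar 6: v0=G3 v1=E4 downbeat M6
bar 7: v0=F3 v1=B3 downbeat TT
bar 8: v0=G3 v1=G4 downbeat P8
  -> R4 @ bar 1 tick 0 v(0, 1): A3/B3 M2 untreated
  -> R4 @ bar 3 tick 0 v(0, 1): D4/C5 m7 untreated
  -> R4 @ bar 4 tick 0 v(0, 1): B3/F4 TT untreated
  -> R4 @ bar 5 tick 0 v(0, 1): A3/D4 P4 untreated
  -> R4 @ bar 7 tick 0 v(0, 1): F3/B3 TT untreated
  -> R8 @ bar 7 tick 0 v(0, 1): penult TT not 3rd/6th
  -> R7 @ bar 7 tick 2 v(1,): B3->F4 leap 6st
  -> R1 @ bar 8 tick 0 v(0, 1): F3/F4 P8 -> G3/G4 P8 similar

(1, 0, R4, (0, 1))
(3, 0, R4, (0, 1))
(4, 0, R4, (0, 1))
(5, 0, R4, (0, 1))
(7, 0, R4, (0, 1))
(7, 0, R8, (0, 1))
(7, 2, R7, (1,))
(8, 0, R1, (0, 1))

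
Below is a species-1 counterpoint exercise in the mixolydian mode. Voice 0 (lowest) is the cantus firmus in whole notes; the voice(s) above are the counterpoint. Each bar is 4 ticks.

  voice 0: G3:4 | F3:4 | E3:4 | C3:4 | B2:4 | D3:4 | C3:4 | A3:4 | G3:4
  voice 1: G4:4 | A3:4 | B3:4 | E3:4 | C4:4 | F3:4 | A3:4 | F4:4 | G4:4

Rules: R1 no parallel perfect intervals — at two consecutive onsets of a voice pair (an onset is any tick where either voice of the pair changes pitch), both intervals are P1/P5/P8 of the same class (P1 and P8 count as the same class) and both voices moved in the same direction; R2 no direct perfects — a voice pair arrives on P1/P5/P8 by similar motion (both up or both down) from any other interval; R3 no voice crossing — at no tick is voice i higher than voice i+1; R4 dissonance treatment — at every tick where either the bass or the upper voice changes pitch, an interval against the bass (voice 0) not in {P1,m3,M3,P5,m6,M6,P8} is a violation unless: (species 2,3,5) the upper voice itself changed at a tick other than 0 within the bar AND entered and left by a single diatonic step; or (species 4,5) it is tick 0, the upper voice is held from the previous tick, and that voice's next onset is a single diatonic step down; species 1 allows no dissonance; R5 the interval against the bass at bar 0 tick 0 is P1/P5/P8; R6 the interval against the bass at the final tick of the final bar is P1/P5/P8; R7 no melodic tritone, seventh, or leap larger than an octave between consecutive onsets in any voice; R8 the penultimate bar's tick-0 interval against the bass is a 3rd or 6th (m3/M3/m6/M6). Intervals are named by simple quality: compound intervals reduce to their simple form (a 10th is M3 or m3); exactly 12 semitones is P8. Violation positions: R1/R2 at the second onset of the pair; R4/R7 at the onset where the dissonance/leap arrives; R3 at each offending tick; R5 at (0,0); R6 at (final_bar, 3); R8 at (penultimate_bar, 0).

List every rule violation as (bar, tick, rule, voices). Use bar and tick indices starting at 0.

(1, 0, R7, (1,))
(4, 0, R4, (0, 1))

bar 0: v0=G3 v1=G4 downbeat P8
bar 1: v0=F3 v1=A3 downbeat M3
bar 2: v0=E3 v1=B3 downbeat P5
bar 3: v0=C3 v1=E3 downbeat M3
bar 4: v0=B2 v1=C4 downbeat m2
bar 5: v0=D3 v1=F3 downbeat m3
bar 6: v0=C3 v1=A3 downbeat M6
bar 7: v0=A3 v1=F4 downbeat m6
bar 8: v0=G3 v1=G4 downbeat P8
  -> R7 @ bar 1 tick 0 v(1,): G4->A3 leap 10st
  -> R4 @ bar 4 tick 0 v(0, 1): B2/C4 m2 untreated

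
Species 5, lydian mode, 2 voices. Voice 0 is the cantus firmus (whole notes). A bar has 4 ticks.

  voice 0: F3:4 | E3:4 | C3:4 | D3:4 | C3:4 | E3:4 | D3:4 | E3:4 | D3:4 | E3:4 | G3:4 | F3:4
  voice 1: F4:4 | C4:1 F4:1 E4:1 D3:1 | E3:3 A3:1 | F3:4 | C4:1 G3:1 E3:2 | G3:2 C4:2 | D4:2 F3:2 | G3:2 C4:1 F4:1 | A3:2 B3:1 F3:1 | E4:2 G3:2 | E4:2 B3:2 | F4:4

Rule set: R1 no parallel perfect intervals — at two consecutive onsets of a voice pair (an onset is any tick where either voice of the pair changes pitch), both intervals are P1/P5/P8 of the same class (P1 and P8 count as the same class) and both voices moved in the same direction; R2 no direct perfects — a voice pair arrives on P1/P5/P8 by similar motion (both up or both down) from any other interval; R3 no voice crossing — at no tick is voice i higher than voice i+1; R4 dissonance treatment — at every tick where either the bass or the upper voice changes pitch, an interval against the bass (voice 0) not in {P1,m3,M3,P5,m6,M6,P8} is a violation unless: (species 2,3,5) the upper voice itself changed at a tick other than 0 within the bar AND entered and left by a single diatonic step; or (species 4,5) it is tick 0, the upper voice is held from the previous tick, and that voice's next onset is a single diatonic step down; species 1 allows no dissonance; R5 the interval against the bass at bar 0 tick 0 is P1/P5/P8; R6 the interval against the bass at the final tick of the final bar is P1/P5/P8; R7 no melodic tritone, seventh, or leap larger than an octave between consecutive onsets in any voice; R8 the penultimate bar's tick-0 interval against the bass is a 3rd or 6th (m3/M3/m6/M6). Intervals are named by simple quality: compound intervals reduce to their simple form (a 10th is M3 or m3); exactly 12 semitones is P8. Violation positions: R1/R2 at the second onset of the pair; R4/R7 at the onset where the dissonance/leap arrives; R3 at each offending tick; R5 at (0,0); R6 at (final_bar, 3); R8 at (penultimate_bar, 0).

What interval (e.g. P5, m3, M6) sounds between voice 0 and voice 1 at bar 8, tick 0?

voice 0=D3 voice 1=A3 -> P5

P5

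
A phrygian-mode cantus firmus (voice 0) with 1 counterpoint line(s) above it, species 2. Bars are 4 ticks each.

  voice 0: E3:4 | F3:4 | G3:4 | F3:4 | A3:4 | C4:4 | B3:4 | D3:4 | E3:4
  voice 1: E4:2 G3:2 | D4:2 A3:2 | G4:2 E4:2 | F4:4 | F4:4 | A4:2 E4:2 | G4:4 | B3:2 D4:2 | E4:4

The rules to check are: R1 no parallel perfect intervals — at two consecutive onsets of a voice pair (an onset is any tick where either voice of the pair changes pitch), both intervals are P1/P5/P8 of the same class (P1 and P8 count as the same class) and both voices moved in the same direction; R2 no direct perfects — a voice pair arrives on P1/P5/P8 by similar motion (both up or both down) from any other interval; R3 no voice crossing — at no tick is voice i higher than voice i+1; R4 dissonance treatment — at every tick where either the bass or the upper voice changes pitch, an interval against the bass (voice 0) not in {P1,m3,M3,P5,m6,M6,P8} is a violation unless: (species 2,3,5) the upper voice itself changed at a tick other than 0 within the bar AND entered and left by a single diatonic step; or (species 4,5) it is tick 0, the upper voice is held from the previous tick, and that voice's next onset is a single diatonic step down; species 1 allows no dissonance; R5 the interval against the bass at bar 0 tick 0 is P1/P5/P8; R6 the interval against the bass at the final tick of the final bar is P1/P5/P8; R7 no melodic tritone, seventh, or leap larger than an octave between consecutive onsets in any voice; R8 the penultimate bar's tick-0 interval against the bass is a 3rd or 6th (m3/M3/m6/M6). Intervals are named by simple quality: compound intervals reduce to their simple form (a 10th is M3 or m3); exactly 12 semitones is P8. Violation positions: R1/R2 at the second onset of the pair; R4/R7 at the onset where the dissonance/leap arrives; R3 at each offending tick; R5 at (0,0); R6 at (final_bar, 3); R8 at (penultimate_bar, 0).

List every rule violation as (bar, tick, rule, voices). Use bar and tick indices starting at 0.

(2, 0, R2, (0, 1))
(2, 0, R7, (1,))
(8, 0, R1, (0, 1))

bar 0: v0=E3 v1=E4 downbeat P8
bar 1: v0=F3 v1=D4 downbeat M6
bar 2: v0=G3 v1=G4 downbeat P8
bar 3: v0=F3 v1=F4 downbeat P8
bar 4: v0=A3 v1=F4 downbeat m6
bar 5: v0=C4 v1=A4 downbeat M6
bar 6: v0=B3 v1=G4 downbeat m6
bar 7: v0=D3 v1=B3 downbeat M6
bar 8: v0=E3 v1=E4 downbeat P8
  -> R2 @ bar 2 tick 0 v(0, 1): F3/A3 M3 -> G3/G4 P8 similar
  -> R7 @ bar 2 tick 0 v(1,): A3->G4 leap 10st
  -> R1 @ bar 8 tick 0 v(0, 1): D3/D4 P8 -> E3/E4 P8 similar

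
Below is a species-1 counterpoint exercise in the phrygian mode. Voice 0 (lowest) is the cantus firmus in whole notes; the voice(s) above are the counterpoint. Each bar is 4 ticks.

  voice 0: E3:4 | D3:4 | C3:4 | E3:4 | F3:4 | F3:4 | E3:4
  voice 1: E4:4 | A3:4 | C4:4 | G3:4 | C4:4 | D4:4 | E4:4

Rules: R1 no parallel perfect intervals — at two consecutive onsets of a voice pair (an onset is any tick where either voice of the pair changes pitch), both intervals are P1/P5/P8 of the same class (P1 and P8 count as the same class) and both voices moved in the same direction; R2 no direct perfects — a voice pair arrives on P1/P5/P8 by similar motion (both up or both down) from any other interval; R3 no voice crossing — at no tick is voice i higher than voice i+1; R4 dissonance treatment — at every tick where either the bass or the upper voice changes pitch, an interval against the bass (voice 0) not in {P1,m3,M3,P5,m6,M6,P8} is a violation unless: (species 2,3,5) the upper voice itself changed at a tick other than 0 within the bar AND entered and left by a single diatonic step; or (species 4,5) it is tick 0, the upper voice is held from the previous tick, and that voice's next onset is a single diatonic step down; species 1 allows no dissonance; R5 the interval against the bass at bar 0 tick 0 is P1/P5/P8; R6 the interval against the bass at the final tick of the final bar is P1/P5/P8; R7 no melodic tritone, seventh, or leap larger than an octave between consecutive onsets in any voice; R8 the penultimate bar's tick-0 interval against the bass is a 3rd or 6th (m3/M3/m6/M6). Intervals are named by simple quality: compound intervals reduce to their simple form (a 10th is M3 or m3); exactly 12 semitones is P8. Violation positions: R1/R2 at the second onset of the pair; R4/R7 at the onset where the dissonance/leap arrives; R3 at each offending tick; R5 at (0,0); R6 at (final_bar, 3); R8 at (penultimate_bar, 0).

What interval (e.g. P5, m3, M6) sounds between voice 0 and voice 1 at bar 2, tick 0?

P8

voice 0=C3 voice 1=C4 -> P8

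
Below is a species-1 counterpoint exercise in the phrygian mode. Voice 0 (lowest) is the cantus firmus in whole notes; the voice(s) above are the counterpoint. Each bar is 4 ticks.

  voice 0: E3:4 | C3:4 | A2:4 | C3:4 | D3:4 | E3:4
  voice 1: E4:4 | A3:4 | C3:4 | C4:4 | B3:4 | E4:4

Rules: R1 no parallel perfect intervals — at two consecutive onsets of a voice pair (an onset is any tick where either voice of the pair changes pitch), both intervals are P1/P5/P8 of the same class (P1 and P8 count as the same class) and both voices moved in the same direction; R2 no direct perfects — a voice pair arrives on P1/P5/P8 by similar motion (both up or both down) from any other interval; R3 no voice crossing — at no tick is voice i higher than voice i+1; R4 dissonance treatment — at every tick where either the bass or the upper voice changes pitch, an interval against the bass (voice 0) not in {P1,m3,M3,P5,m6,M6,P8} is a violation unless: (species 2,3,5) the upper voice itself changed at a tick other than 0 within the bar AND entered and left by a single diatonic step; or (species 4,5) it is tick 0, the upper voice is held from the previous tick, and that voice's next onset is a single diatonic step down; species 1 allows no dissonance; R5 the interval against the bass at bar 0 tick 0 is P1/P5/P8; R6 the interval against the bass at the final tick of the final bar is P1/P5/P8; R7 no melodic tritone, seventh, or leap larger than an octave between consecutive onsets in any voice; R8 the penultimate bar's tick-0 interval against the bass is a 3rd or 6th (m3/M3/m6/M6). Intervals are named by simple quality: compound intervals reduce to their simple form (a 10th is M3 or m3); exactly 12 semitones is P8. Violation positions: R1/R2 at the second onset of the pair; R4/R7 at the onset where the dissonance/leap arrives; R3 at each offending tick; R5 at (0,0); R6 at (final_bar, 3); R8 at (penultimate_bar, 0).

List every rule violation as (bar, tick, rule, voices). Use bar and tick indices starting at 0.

bar 0: v0=E3 v1=E4 downbeat P8
bar 1: v0=C3 v1=A3 downbeat M6
bar 2: v0=A2 v1=C3 downbeat m3
bar 3: v0=C3 v1=C4 downbeat P8
bar 4: v0=D3 v1=B3 downbeat M6
bar 5: v0=E3 v1=E4 downbeat P8
  -> R2 @ bar 3 tick 0 v(0, 1): A2/C3 m3 -> C3/C4 P8 similar
  -> R2 @ bar 5 tick 0 v(0, 1): D3/B3 M6 -> E3/E4 P8 similar

(3, 0, R2, (0, 1))
(5, 0, R2, (0, 1))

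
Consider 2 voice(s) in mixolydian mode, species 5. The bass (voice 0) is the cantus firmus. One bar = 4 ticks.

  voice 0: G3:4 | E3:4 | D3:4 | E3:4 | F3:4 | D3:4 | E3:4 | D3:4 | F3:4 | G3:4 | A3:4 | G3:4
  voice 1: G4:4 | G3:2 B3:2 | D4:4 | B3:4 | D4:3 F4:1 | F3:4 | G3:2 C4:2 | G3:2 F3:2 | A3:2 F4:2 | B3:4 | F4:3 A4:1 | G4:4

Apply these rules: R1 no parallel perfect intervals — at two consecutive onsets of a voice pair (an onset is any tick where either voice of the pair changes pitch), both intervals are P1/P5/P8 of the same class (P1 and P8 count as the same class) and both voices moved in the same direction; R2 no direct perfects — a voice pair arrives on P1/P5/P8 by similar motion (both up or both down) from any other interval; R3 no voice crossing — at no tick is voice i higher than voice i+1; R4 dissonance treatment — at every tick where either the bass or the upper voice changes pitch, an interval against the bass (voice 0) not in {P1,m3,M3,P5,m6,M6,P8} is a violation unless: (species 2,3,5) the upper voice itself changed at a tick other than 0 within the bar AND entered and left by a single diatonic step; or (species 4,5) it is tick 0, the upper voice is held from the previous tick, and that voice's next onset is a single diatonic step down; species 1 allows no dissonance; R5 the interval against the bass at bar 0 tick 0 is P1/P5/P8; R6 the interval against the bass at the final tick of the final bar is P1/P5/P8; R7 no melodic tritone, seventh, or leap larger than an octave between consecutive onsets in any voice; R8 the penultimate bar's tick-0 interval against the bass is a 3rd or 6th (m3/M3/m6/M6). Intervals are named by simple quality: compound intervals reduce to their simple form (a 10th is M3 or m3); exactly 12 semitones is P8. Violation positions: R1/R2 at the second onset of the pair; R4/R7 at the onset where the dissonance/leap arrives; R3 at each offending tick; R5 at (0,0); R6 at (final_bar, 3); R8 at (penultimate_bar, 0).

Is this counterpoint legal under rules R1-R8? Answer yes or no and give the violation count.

No (4 violations)

bar 0: v0=G3 v1=G4 (P8)
bar 1: v0=E3 v1=G3 (m3)
bar 2: v0=D3 v1=D4 (P8)
bar 3: v0=E3 v1=B3 (P5)
bar 4: v0=F3 v1=D4 (M6)
bar 5: v0=D3 v1=F3 (m3)
bar 6: v0=E3 v1=G3 (m3)
bar 7: v0=D3 v1=G3 (P4)
bar 8: v0=F3 v1=A3 (M3)
bar 9: v0=G3 v1=B3 (M3)
bar 10: v0=A3 v1=F4 (m6)
bar 11: v0=G3 v1=G4 (P8)
  R4 @ bar7.0: D3/G3 P4 untreated
  R7 @ bar9.0: F4->B3 leap 6st
  R7 @ bar10.0: B3->F4 leap 6st
  R1 @ bar11.0: A3/A4 P8 -> G3/G4 P8 similar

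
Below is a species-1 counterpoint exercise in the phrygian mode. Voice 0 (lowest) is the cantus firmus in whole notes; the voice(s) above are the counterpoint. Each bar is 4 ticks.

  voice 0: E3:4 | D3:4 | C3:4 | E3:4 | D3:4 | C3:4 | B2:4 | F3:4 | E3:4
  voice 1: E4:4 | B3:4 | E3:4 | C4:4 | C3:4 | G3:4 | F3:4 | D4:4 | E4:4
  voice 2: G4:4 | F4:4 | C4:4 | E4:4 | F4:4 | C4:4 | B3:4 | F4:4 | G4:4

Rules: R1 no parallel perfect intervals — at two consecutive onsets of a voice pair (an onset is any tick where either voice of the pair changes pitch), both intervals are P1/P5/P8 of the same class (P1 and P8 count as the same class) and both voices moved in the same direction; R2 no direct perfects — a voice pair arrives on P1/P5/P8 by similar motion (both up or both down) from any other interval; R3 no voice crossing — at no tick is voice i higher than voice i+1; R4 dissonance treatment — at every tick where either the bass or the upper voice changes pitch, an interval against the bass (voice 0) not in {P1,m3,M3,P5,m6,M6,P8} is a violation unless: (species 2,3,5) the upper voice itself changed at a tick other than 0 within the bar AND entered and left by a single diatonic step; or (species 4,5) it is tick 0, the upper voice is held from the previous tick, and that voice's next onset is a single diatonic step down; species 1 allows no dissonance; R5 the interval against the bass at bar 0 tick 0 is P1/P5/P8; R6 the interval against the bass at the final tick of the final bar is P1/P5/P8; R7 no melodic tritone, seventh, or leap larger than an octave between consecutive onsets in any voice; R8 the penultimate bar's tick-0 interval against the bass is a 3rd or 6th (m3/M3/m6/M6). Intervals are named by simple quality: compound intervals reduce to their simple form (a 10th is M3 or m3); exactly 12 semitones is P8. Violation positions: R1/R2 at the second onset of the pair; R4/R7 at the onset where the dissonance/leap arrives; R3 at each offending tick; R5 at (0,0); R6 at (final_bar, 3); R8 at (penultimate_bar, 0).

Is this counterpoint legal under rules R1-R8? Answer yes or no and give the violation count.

No (16 violations)

bar 0: v0=E3 v1=E4 v2=G4 (m3)
bar 1: v0=D3 v1=B3 v2=F4 (m3)
bar 2: v0=C3 v1=E3 v2=C4 (P8)
bar 3: v0=E3 v1=C4 v2=E4 (P8)
bar 4: v0=D3 v1=C3 v2=F4 (m3)
bar 5: v0=C3 v1=G3 v2=C4 (P8)
bar 6: v0=B2 v1=F3 v2=B3 (P8)
bar 7: v0=F3 v1=D4 v2=F4 (P8)
bar 8: v0=E3 v1=E4 v2=G4 (m3)
  R5 @ bar0.0: opens on m3
  R2 @ bar2.0: D3/F4 m3 -> C3/C4 P8 similar
  R1 @ bar3.0: C3/C4 P8 -> E3/E4 P8 similar
  R3 @ bar4.0: D3 above C3
  R4 @ bar4.0: D3/C3 M2 untreated
  R3 @ bar4.1: D3 above C3
  R3 @ bar4.2: D3 above C3
  R3 @ bar4.3: D3 above C3
  R2 @ bar5.0: D3/F4 m3 -> C3/C4 P8 similar
  R1 @ bar6.0: C3/C4 P8 -> B2/B3 P8 similar
  R4 @ bar6.0: B2/F3 TT untreated
  R1 @ bar7.0: B2/B3 P8 -> F3/F4 P8 similar
  R7 @ bar7.0: B2->F3 leap 6st
  R7 @ bar7.0: B3->F4 leap 6st
  R8 @ bar7.0: penult P8 not 3rd/6th
  R6 @ bar8.3: closes on m3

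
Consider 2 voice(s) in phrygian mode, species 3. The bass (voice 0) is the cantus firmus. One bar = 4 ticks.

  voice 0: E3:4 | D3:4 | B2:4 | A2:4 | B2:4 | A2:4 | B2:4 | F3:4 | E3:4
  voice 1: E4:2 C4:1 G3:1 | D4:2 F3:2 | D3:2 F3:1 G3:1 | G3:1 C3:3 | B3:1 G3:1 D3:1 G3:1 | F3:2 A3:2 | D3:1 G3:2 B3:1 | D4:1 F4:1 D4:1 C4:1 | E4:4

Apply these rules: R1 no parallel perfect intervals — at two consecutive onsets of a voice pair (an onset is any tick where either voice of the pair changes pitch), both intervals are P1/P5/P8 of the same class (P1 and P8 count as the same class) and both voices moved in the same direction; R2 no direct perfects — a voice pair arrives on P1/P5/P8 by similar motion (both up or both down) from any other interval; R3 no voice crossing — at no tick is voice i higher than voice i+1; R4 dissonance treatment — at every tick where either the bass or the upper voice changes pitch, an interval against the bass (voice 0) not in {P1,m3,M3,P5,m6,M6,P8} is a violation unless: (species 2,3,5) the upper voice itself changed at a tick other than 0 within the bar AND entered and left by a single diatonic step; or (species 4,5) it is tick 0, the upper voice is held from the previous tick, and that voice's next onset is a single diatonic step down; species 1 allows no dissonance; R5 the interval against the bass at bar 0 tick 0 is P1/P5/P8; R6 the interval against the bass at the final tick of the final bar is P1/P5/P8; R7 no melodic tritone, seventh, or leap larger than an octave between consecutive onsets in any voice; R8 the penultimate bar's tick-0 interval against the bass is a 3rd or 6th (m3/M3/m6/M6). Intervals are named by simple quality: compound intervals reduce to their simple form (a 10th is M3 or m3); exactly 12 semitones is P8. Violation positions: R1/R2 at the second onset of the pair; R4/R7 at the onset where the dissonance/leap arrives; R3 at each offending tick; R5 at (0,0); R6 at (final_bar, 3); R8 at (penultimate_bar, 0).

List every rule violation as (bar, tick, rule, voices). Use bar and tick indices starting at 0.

bar 0: v0=E3 v1=E4 downbeat P8
bar 1: v0=D3 v1=D4 downbeat P8
bar 2: v0=B2 v1=D3 downbeat m3
bar 3: v0=A2 v1=G3 downbeat m7
bar 4: v0=B2 v1=B3 downbeat P8
bar 5: v0=A2 v1=F3 downbeat m6
bar 6: v0=B2 v1=D3 downbeat m3
bar 7: v0=F3 v1=D4 downbeat M6
bar 8: v0=E3 v1=E4 downbeat P8
  -> R4 @ bar 2 tick 2 v(0, 1): B2/F3 TT untreated
  -> R4 @ bar 3 tick 0 v(0, 1): A2/G3 m7 untreated
  -> R2 @ bar 4 tick 0 v(0, 1): A2/C3 m3 -> B2/B3 P8 similar
  -> R7 @ bar 4 tick 0 v(1,): C3->B3 leap 11st
  -> R7 @ bar 7 tick 0 v(0,): B2->F3 leap 6st

(2, 2, R4, (0, 1))
(3, 0, R4, (0, 1))
(4, 0, R2, (0, 1))
(4, 0, R7, (1,))
(7, 0, R7, (0,))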